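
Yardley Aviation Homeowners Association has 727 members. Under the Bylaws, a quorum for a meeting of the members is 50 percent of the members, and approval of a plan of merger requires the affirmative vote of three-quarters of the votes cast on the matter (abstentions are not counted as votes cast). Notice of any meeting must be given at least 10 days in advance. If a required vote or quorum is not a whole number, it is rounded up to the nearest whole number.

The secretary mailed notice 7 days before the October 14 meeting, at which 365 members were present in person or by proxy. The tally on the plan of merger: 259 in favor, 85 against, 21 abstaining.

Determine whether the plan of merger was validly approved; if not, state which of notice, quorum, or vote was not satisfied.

Invalid — notice requirement not satisfied.

Notice: 7 days given; 10 required. Not satisfied.
Quorum: 50% of 727 = 363.50, rounded up to 364; 365 present. Satisfied.
Vote: requires three-fourths of the votes cast (365 − 21 abstaining = 344); 3/4 of 344 = 258, so 258 needed; 259 in favor. Satisfied.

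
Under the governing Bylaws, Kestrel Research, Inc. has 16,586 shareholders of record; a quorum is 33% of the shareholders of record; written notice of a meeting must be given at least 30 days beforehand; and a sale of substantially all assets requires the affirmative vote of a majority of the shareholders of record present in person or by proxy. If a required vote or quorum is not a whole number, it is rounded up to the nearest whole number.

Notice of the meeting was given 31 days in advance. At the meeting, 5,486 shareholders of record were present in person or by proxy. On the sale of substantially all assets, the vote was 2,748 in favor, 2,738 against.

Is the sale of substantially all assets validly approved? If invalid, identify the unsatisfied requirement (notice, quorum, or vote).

Valid — all requirements satisfied.

Notice: 31 days given; 30 required. Satisfied.
Quorum: 33% of 16,586 = 5,473.38, rounded up to 5,474; 5,486 present. Satisfied.
Vote: requires a majority of those present (5,486); a majority of 5486 is 2744, so 2,744 needed; 2,748 in favor. Satisfied.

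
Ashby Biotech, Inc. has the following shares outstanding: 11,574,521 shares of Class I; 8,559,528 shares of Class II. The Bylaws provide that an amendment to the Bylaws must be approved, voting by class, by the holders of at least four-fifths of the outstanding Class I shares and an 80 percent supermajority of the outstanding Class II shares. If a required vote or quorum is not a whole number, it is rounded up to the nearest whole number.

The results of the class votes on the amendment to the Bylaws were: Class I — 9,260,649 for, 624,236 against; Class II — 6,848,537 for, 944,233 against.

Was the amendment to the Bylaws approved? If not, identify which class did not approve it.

Class I: 4/5 of 11574521 = 9259616.80, rounded up to 9259617; 9,259,617 required, 9,260,649 in favor — approved.
Class II: 4/5 of 8559528 = 6847622.40, rounded up to 6847623; 6,847,623 required, 6,848,537 in favor — approved.

Approved — every class gave the required vote.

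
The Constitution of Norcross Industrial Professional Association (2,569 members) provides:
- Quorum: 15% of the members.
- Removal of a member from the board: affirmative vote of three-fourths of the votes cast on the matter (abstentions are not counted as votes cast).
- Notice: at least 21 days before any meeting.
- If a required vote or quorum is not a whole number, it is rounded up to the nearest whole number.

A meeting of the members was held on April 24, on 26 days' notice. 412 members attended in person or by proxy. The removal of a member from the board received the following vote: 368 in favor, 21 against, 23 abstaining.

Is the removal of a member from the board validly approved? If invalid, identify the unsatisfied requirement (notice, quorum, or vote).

Valid — all requirements satisfied.

Notice: 26 days given; 21 required. Satisfied.
Quorum: 15% of 2,569 = 385.35, rounded up to 386; 412 present. Satisfied.
Vote: requires three-fourths of the votes cast (412 − 23 abstaining = 389); 3/4 of 389 = 291.75, rounded up to 292, so 292 needed; 368 in favor. Satisfied.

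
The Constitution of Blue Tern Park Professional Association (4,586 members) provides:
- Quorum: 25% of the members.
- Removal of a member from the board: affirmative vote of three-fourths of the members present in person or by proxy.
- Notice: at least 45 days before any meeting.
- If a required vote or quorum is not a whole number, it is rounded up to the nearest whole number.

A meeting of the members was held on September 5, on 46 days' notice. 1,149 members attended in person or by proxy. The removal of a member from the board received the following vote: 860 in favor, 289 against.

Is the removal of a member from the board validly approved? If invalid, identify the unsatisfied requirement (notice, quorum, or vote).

Invalid — vote requirement not satisfied.

Notice: 46 days given; 45 required. Satisfied.
Quorum: 25% of 4,586 = 1,146.50, rounded up to 1,147; 1,149 present. Satisfied.
Vote: requires three-fourths of those present (1,149); 3/4 of 1149 = 861.75, rounded up to 862, so 862 needed; 860 in favor. Not satisfied.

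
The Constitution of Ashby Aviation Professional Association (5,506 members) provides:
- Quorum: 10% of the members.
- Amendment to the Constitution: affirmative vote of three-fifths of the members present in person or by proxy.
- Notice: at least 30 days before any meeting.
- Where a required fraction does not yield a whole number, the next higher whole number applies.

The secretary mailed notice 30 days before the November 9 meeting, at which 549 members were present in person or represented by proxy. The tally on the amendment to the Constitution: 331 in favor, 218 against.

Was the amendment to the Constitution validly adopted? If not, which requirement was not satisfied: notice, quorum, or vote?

Invalid — quorum requirement not satisfied.

Notice: 30 days given; 30 required. Satisfied.
Quorum: 10% of 5,506 = 550.60, rounded up to 551; 549 present. Not satisfied.
Vote: requires three-fifths of those present (549); 3/5 of 549 = 329.40, rounded up to 330, so 330 needed; 331 in favor. Satisfied.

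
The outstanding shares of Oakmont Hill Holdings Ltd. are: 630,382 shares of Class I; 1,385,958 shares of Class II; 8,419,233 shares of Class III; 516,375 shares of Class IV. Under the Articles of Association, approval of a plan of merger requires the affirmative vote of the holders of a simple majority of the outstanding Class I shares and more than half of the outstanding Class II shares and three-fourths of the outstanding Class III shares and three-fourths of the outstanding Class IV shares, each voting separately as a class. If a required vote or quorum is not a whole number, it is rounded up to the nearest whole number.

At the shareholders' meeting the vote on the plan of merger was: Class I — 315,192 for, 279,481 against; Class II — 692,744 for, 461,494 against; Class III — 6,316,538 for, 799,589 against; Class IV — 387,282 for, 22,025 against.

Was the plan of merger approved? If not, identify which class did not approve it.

Class I: a majority of 630382 is 315192; 315,192 required, 315,192 in favor — approved.
Class II: a majority of 1385958 is 692980; 692,980 required, 692,744 in favor — not approved.
Class III: 3/4 of 8419233 = 6314424.75, rounded up to 6314425; 6,314,425 required, 6,316,538 in favor — approved.
Class IV: 3/4 of 516375 = 387281.25, rounded up to 387282; 387,282 required, 387,282 in favor — approved.

Not approved — the Class II shares did not give the required vote.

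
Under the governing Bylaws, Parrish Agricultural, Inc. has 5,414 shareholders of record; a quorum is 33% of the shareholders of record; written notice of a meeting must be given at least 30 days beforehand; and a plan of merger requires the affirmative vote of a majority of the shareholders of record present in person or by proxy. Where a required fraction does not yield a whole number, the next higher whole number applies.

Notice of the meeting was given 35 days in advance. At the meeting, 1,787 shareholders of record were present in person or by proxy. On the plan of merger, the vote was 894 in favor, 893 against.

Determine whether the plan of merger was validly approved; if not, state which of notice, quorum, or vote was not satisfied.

Notice: 35 days given; 30 required. Satisfied.
Quorum: 33% of 5,414 = 1,786.62, rounded up to 1,787; 1,787 present. Satisfied.
Vote: requires a majority of those present (1,787); a majority of 1787 is 894, so 894 needed; 894 in favor. Satisfied.

Valid — all requirements satisfied.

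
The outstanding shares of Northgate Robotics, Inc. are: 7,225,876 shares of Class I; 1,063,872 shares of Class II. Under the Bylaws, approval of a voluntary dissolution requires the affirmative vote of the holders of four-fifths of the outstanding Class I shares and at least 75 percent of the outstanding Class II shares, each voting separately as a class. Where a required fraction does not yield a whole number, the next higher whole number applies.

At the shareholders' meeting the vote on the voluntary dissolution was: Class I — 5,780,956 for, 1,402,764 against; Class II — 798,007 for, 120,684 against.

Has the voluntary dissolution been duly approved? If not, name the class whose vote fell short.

Approved — every class gave the required vote.

Class I: 4/5 of 7225876 = 5780700.80, rounded up to 5780701; 5,780,701 required, 5,780,956 in favor — approved.
Class II: 3/4 of 1063872 = 797904; 797,904 required, 798,007 in favor — approved.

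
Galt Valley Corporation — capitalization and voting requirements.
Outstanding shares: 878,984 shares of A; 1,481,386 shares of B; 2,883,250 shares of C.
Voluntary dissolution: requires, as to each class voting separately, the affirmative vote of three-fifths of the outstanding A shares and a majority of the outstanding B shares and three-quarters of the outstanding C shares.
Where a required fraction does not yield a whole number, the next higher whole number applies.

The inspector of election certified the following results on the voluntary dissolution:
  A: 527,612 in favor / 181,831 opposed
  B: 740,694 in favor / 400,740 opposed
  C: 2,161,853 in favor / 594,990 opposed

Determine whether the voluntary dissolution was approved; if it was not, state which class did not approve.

Not approved — the C shares did not give the required vote.

A: 3/5 of 878984 = 527390.40, rounded up to 527391; 527,391 required, 527,612 in favor — approved.
B: a majority of 1481386 is 740694; 740,694 required, 740,694 in favor — approved.
C: 3/4 of 2883250 = 2162437.50, rounded up to 2162438; 2,162,438 required, 2,161,853 in favor — not approved.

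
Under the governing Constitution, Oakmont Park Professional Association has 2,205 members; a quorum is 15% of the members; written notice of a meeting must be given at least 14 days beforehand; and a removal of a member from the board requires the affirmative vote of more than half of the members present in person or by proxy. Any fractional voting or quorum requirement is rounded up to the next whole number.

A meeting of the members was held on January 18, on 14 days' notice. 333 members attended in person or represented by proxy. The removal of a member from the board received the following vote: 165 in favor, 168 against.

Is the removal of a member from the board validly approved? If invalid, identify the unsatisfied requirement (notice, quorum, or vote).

Invalid — vote requirement not satisfied.

Notice: 14 days given; 14 required. Satisfied.
Quorum: 15% of 2,205 = 330.75, rounded up to 331; 333 present. Satisfied.
Vote: requires a majority of those present (333); a majority of 333 is 167, so 167 needed; 165 in favor. Not satisfied.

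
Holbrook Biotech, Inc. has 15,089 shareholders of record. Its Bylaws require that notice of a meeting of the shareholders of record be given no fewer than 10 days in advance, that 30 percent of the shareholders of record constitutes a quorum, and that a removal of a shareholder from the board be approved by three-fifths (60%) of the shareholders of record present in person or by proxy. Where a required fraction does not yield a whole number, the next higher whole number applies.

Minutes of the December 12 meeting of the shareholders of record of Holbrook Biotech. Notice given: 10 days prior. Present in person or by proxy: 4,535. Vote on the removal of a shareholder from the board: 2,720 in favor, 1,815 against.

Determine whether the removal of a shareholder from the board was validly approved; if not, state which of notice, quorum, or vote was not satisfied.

Invalid — vote requirement not satisfied.

Notice: 10 days given; 10 required. Satisfied.
Quorum: 30% of 15,089 = 4,526.70, rounded up to 4,527; 4,535 present. Satisfied.
Vote: requires three-fifths of those present (4,535); 3/5 of 4535 = 2721, so 2,721 needed; 2,720 in favor. Not satisfied.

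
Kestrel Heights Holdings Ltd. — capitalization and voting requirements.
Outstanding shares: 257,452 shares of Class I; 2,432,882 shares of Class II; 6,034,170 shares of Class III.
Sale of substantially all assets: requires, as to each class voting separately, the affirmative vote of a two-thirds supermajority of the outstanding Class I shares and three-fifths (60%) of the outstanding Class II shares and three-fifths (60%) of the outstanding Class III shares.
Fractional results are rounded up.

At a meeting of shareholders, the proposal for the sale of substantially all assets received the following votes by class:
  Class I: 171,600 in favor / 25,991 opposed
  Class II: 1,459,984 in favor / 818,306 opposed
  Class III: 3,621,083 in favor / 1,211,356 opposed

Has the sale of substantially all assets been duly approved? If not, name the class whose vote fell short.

Not approved — the Class I shares did not give the required vote.

Class I: 2/3 of 257452 = 171634.67, rounded up to 171635; 171,635 required, 171,600 in favor — not approved.
Class II: 3/5 of 2432882 = 1459729.20, rounded up to 1459730; 1,459,730 required, 1,459,984 in favor — approved.
Class III: 3/5 of 6034170 = 3620502; 3,620,502 required, 3,621,083 in favor — approved.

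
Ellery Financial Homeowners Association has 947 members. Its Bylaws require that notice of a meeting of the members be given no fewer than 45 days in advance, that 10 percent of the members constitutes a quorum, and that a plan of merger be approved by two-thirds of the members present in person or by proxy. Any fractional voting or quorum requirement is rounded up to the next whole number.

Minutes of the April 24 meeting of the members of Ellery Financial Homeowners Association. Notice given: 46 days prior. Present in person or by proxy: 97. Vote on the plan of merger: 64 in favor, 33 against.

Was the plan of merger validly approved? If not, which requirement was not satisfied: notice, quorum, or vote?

Invalid — vote requirement not satisfied.

Notice: 46 days given; 45 required. Satisfied.
Quorum: 10% of 947 = 94.70, rounded up to 95; 97 present. Satisfied.
Vote: requires two-thirds of those present (97); 2/3 of 97 = 64.67, rounded up to 65, so 65 needed; 64 in favor. Not satisfied.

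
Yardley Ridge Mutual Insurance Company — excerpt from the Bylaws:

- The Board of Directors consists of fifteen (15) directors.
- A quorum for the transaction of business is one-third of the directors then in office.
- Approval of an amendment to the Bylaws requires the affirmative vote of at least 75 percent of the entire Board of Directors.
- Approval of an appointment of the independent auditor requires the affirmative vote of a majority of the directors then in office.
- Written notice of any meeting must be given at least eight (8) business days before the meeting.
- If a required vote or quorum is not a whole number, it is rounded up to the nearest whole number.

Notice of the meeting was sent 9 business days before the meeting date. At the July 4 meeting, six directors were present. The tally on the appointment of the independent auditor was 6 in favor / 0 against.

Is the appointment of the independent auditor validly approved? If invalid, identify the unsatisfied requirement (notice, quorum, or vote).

Invalid — vote requirement not satisfied.

Notice: 9 business days given; 8 required (9 ≥ 8). Satisfied.
Quorum: 6 present; quorum is 5. Satisfied.
Vote: the appointment of the independent auditor requires a majority of the directors then in office (15). A majority of 15 is 8, so 8 affirmative votes are needed; 6 voted in favor. Not satisfied.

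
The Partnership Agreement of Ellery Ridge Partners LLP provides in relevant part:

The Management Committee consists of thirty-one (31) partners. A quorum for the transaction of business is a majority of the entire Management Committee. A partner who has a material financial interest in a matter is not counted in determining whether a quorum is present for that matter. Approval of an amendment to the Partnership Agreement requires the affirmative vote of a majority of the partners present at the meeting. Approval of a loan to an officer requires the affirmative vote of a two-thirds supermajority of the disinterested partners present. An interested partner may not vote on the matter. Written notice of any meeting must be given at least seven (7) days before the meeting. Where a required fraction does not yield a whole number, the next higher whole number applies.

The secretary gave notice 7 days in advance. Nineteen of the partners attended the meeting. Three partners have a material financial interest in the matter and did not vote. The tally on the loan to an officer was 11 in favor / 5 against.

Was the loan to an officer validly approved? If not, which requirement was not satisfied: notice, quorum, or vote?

Valid — all requirements satisfied.

Notice: 7 days given; 7 required (7 ≥ 7). Satisfied.
Quorum: 19 present, but the 3 interested partners do not count, leaving 16. Quorum is 16. Satisfied.
Vote: the loan to an officer requires two-thirds of the disinterested partners present (19 − 3 = 16). 2/3 of 16 = 10.67, rounded up to 11, so 11 affirmative votes are needed; 11 voted in favor. Satisfied.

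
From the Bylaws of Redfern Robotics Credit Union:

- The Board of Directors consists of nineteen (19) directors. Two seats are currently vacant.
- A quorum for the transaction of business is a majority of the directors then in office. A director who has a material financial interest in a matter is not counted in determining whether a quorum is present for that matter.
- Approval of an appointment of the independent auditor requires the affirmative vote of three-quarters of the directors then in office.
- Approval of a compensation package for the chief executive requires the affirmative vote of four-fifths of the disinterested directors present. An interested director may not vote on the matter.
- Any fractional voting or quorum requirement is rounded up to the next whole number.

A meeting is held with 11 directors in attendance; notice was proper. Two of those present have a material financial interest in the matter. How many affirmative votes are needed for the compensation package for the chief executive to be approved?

8

The compensation package for the chief executive requires four-fifths of the disinterested directors present (11 − 2 = 9).
4/5 of 9 = 7.20, rounded up to 8.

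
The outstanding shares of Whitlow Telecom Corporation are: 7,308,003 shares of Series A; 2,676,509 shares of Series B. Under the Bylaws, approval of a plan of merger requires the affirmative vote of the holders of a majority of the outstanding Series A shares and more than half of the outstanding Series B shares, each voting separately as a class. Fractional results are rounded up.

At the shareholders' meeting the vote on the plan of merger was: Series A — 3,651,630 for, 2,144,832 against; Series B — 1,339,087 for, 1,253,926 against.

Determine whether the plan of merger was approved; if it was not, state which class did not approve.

Series A: a majority of 7308003 is 3654002; 3,654,002 required, 3,651,630 in favor — not approved.
Series B: a majority of 2676509 is 1338255; 1,338,255 required, 1,339,087 in favor — approved.

Not approved — the Series A shares did not give the required vote.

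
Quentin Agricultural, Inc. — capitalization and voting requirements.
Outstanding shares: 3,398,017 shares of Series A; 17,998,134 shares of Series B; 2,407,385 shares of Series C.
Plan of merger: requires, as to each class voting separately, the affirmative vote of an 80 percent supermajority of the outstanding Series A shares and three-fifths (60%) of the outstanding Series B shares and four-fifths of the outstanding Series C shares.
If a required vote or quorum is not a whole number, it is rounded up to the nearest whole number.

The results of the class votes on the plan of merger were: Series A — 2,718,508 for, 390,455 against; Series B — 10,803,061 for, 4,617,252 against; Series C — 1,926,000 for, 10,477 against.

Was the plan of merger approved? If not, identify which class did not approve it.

Approved — every class gave the required vote.

Series A: 4/5 of 3398017 = 2718413.60, rounded up to 2718414; 2,718,414 required, 2,718,508 in favor — approved.
Series B: 3/5 of 17998134 = 10798880.40, rounded up to 10798881; 10,798,881 required, 10,803,061 in favor — approved.
Series C: 4/5 of 2407385 = 1925908; 1,925,908 required, 1,926,000 in favor — approved.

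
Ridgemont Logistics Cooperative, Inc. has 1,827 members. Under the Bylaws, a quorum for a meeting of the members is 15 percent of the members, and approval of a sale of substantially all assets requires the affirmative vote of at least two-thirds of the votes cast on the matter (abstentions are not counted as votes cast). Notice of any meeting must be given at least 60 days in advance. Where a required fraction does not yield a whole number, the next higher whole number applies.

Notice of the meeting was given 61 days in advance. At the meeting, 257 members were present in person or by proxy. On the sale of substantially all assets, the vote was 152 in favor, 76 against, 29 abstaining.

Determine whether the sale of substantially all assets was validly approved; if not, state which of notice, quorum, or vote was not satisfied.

Notice: 61 days given; 60 required. Satisfied.
Quorum: 15% of 1,827 = 274.05, rounded up to 275; 257 present. Not satisfied.
Vote: requires two-thirds of the votes cast (257 − 29 abstaining = 228); 2/3 of 228 = 152, so 152 needed; 152 in favor. Satisfied.

Invalid — quorum requirement not satisfied.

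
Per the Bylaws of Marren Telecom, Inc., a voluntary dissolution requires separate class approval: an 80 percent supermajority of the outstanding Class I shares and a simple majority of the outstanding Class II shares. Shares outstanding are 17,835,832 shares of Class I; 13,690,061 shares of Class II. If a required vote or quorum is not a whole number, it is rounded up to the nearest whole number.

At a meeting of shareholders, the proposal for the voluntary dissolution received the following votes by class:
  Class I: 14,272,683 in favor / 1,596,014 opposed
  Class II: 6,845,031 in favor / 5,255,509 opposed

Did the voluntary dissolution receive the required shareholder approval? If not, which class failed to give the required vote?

Approved — every class gave the required vote.

Class I: 4/5 of 17835832 = 14268665.60, rounded up to 14268666; 14,268,666 required, 14,272,683 in favor — approved.
Class II: a majority of 13690061 is 6845031; 6,845,031 required, 6,845,031 in favor — approved.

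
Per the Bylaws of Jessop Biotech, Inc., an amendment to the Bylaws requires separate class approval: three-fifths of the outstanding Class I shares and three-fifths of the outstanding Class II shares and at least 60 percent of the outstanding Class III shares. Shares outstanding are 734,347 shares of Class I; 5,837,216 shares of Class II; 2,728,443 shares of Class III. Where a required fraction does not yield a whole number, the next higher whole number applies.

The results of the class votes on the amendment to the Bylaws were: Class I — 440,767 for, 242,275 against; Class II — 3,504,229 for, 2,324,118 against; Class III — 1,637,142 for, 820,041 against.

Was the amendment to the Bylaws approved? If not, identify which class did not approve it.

Class I: 3/5 of 734347 = 440608.20, rounded up to 440609; 440,609 required, 440,767 in favor — approved.
Class II: 3/5 of 5837216 = 3502329.60, rounded up to 3502330; 3,502,330 required, 3,504,229 in favor — approved.
Class III: 3/5 of 2728443 = 1637065.80, rounded up to 1637066; 1,637,066 required, 1,637,142 in favor — approved.

Approved — every class gave the required vote.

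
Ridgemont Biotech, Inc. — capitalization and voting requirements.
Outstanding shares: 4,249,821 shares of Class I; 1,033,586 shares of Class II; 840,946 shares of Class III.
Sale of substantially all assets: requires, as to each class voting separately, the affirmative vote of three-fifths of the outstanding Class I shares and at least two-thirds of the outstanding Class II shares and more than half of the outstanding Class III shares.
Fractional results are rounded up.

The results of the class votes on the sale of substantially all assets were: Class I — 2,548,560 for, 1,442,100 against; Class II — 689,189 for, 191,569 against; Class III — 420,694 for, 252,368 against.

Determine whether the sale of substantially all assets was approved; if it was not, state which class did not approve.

Not approved — the Class I shares did not give the required vote.

Class I: 3/5 of 4249821 = 2549892.60, rounded up to 2549893; 2,549,893 required, 2,548,560 in favor — not approved.
Class II: 2/3 of 1033586 = 689057.33, rounded up to 689058; 689,058 required, 689,189 in favor — approved.
Class III: a majority of 840946 is 420474; 420,474 required, 420,694 in favor — approved.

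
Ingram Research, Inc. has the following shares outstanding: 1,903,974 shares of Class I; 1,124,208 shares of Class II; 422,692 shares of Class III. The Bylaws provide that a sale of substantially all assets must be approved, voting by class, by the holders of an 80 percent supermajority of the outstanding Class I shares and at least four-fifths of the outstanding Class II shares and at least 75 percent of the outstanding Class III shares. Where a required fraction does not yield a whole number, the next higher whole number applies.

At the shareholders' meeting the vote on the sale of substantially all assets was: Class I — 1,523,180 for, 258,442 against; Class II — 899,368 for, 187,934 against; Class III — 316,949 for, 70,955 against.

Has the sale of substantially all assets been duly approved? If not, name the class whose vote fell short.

Not approved — the Class III shares did not give the required vote.

Class I: 4/5 of 1903974 = 1523179.20, rounded up to 1523180; 1,523,180 required, 1,523,180 in favor — approved.
Class II: 4/5 of 1124208 = 899366.40, rounded up to 899367; 899,367 required, 899,368 in favor — approved.
Class III: 3/4 of 422692 = 317019; 317,019 required, 316,949 in favor — not approved.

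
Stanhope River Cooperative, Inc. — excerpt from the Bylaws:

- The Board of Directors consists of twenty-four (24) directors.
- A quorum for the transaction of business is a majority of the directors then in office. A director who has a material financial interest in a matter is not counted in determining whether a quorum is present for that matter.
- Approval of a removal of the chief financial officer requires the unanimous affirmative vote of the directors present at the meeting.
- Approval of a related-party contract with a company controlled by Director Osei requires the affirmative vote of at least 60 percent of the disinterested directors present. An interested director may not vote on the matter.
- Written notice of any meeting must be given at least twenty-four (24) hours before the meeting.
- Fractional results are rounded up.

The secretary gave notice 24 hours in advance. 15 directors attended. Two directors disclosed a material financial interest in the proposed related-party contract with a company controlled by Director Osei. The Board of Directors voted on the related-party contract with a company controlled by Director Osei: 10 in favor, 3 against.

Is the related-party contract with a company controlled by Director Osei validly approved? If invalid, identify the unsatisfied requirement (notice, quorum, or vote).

Notice: 24 hours given; 24 required (24 ≥ 24). Satisfied.
Quorum: 15 present, but the 2 interested directors do not count, leaving 13. Quorum is 13. Satisfied.
Vote: the related-party contract with a company controlled by Director Osei requires three-fifths of the disinterested directors present (15 − 2 = 13). 3/5 of 13 = 7.80, rounded up to 8, so 8 affirmative votes are needed; 10 voted in favor. Satisfied.

Valid — all requirements satisfied.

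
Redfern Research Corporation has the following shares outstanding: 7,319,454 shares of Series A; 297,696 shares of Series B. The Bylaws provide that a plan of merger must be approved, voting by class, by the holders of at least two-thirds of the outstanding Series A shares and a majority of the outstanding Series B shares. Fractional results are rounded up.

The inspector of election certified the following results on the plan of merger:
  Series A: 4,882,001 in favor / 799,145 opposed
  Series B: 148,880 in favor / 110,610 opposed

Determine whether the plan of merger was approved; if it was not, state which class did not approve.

Series A: 2/3 of 7319454 = 4879636; 4,879,636 required, 4,882,001 in favor — approved.
Series B: a majority of 297696 is 148849; 148,849 required, 148,880 in favor — approved.

Approved — every class gave the required vote.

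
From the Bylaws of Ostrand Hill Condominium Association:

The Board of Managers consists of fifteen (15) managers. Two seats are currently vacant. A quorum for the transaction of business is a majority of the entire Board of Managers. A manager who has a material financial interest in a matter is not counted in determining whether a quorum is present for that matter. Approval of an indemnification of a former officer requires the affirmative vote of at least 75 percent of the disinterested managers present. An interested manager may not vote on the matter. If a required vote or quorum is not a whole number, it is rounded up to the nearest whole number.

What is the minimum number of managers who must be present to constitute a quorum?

A majority of 15 is 8.

8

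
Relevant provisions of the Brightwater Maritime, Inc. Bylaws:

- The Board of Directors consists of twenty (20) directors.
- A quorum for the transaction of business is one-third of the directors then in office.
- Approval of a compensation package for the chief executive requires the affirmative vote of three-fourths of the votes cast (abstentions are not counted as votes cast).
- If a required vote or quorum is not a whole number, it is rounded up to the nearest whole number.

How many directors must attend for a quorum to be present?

7

1/3 of 20 = 6.67, rounded up to 7.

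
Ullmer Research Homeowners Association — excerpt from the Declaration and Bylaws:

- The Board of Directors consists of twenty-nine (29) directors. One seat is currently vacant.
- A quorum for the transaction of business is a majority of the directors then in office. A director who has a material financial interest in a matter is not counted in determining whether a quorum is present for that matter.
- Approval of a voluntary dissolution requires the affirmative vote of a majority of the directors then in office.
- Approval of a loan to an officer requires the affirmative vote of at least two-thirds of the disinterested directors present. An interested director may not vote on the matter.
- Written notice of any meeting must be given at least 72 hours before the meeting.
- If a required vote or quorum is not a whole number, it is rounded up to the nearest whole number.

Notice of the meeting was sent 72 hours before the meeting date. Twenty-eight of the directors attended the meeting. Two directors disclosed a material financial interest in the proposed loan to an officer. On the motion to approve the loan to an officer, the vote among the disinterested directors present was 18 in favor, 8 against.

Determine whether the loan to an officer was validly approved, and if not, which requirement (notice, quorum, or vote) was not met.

Notice: 72 hours given; 72 required (72 ≥ 72). Satisfied.
Quorum: 28 present, but the 2 interested directors do not count, leaving 26. Quorum is 15. Satisfied.
Vote: the loan to an officer requires two-thirds of the disinterested directors present (28 − 2 = 26). 2/3 of 26 = 17.33, rounded up to 18, so 18 affirmative votes are needed; 18 voted in favor. Satisfied.

Valid — all requirements satisfied.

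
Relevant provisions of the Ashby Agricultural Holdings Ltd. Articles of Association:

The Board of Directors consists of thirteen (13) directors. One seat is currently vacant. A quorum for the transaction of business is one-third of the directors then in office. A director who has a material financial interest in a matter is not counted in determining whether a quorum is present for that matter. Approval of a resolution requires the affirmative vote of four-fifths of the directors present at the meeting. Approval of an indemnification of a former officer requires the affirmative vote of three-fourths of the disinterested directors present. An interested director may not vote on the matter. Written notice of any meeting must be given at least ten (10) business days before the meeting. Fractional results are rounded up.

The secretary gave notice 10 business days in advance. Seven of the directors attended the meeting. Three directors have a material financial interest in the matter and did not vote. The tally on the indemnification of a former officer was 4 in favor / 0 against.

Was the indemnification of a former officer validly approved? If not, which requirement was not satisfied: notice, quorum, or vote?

Valid — all requirements satisfied.

Notice: 10 business days given; 10 required (10 ≥ 10). Satisfied.
Quorum: 7 present, but the 3 interested directors do not count, leaving 4. Quorum is 4. Satisfied.
Vote: the indemnification of a former officer requires three-fourths of the disinterested directors present (7 − 3 = 4). 3/4 of 4 = 3, so 3 affirmative votes are needed; 4 voted in favor. Satisfied.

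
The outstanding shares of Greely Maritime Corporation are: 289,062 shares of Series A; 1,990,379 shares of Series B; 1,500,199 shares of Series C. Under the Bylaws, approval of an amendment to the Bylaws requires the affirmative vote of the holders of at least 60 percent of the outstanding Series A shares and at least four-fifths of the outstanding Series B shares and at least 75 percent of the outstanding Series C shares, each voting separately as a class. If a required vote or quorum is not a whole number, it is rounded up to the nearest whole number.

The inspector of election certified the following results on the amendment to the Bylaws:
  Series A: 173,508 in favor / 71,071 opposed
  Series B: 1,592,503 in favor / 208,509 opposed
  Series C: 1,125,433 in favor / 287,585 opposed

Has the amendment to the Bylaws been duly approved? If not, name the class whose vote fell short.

Series A: 3/5 of 289062 = 173437.20, rounded up to 173438; 173,438 required, 173,508 in favor — approved.
Series B: 4/5 of 1990379 = 1592303.20, rounded up to 1592304; 1,592,304 required, 1,592,503 in favor — approved.
Series C: 3/4 of 1500199 = 1125149.25, rounded up to 1125150; 1,125,150 required, 1,125,433 in favor — approved.

Approved — every class gave the required vote.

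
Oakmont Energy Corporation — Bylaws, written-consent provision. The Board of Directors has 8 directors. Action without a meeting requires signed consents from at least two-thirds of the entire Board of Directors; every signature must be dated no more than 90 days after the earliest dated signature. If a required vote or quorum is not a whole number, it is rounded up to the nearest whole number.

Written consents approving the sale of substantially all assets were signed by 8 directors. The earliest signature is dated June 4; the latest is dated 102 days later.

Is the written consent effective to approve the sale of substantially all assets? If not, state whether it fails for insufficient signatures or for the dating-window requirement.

Signatures required: at least two-thirds of 8 — 2/3 of 8 = 5.33, rounded up to 6, so 6 needed; 8 signed. Sufficient.
Dating window: the latest signature is 102 days after the earliest; the limit is 90 days. Outside the window.

Not effective — dating-window requirement not satisfied.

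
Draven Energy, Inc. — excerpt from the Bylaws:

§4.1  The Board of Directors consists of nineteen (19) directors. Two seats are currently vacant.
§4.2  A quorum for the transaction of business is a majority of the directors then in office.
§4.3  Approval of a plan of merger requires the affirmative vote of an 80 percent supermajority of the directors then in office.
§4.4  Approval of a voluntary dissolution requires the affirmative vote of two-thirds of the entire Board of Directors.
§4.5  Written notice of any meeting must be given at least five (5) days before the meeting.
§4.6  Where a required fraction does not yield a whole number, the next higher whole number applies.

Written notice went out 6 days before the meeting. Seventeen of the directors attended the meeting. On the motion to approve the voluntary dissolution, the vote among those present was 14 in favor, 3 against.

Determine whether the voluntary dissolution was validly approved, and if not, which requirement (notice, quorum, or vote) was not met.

Valid — all requirements satisfied.

Notice: 6 days given; 5 required (6 ≥ 5). Satisfied.
Quorum: 17 present; quorum is 9. Satisfied.
Vote: the voluntary dissolution requires two-thirds of the entire Board of Directors (19). 2/3 of 19 = 12.67, rounded up to 13, so 13 affirmative votes are needed; 14 voted in favor. Satisfied.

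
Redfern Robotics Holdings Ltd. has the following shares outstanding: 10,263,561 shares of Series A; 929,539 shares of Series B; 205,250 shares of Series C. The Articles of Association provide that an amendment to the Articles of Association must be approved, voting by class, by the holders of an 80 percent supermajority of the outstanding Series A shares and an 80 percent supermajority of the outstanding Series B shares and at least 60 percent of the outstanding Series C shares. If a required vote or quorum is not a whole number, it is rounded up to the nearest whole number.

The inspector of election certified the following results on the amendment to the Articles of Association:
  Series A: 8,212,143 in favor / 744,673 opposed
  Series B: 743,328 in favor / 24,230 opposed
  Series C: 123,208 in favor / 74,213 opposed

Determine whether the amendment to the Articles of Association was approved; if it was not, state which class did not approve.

Series A: 4/5 of 10263561 = 8210848.80, rounded up to 8210849; 8,210,849 required, 8,212,143 in favor — approved.
Series B: 4/5 of 929539 = 743631.20, rounded up to 743632; 743,632 required, 743,328 in favor — not approved.
Series C: 3/5 of 205250 = 123150; 123,150 required, 123,208 in favor — approved.

Not approved — the Series B shares did not give the required vote.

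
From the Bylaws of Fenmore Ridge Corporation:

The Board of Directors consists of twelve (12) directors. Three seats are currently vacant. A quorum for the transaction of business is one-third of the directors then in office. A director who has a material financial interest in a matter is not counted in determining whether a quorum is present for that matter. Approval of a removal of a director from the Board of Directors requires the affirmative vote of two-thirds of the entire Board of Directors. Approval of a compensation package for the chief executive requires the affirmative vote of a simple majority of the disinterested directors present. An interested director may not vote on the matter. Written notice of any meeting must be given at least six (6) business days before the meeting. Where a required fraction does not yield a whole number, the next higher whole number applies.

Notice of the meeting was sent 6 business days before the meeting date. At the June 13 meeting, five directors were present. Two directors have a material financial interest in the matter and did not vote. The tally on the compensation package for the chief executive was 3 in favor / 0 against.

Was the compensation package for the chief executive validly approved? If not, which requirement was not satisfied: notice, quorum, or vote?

Valid — all requirements satisfied.

Notice: 6 business days given; 6 required (6 ≥ 6). Satisfied.
Quorum: 5 present, but the 2 interested directors do not count, leaving 3. Quorum is 3. Satisfied.
Vote: the compensation package for the chief executive requires a majority of the disinterested directors present (5 − 2 = 3). A majority of 3 is 2, so 2 affirmative votes are needed; 3 voted in favor. Satisfied.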